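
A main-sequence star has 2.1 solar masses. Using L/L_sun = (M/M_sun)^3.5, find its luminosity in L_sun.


L/L_sun = (M/M_sun)^3.5 = 2.1^3.5 = 13.4205

13.4205 L_sun


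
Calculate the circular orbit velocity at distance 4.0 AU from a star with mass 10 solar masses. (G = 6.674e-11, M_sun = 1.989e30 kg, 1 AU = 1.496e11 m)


v = sqrt(GM/r) = sqrt(6.674e-11 * 1.989e+31 / 5.984e+11) = 47099.3269

47099.3269 m/s


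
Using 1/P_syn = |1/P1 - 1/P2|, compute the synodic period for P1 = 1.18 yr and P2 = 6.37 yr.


1/P_syn = |1/P1 - 1/P2| = |1/1.18 - 1/6.37| => P_syn = 1.4483

1.4483 years


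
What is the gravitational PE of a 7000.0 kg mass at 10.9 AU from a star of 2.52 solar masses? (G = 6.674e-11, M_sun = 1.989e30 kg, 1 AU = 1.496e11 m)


M = 2.52 * 1.989e30 kg = 5.01228e+30 kg; r = 10.9 AU * 1.496e11 m/AU = 1.63064e+12 m. U = -GM*m/r = -(6.674e-11 * 5.01228e+30 * 7000.0) / 1.63064e+12 = -1.436e+12

-1.436e+12 J


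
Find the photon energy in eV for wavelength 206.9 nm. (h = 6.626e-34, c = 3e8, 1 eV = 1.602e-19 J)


E = hc/lambda = 6.626e-34 * 3e8 / 2.069e-07 = 9.608e-19 J = 5.9972 eV

5.9972 eV


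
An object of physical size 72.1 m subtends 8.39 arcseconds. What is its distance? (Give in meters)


D = size / theta_rad, theta_rad = 8.39 * pi/(180*3600) = 4.068e-05, D = 1.773e+06

1.773e+06 m


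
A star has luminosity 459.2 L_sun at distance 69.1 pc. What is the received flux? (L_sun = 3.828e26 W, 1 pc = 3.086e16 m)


F = L / (4*pi*d^2) = 1.758e+29 / (4*pi*(2.132e+18)^2) = 3.076e-09

3.076e-09 W/m^2


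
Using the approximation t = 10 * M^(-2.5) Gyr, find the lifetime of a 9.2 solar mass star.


t = 10 * M^(-2.5) = 10 * 9.2^(-2.5) = 0.039

0.039 Gyr


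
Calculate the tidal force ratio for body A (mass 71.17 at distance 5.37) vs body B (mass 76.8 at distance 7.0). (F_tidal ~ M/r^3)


Ratio = (M1/r1^3) / (M2/r2^3) = (71.17/5.37^3) / (76.8/7.0^3) = 2.0526

2.0526


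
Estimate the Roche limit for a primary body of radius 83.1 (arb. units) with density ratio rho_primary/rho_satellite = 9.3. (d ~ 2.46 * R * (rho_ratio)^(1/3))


d_Roche = 2.46 * 83.1 * 9.3^(1/3) = 429.8964

429.8964


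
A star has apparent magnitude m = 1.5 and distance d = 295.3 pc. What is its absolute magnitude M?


M = m - 5*log10(d) + 5 = 1.5 - 5*log10(295.3) + 5 = -5.8513

-5.8513


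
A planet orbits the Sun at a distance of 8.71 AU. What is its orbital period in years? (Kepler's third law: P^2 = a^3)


P = a^(3/2) = 8.71^1.5 = 25.7056

25.7056 years


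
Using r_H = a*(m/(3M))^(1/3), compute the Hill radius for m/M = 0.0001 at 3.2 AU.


r_H = a * (m/3M)^(1/3) = 3.2 * (0.0001/3)^(1/3) = 0.103

0.103 AU


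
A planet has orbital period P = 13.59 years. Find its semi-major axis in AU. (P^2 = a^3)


a = P^(2/3) = 13.59^(2/3) = 5.6948

5.6948 AU


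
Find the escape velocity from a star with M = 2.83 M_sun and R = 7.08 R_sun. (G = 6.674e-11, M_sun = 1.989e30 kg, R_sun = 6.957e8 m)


M = 2.83 * 1.989e30 kg = 5.62887e+30 kg; R = 7.08 * 6.957e8 m = 4.925556e+09 m. v_esc = sqrt(2GM/R) = sqrt(2 * 6.674e-11 * 5.62887e+30 / 4.925556e+09) = 390562.9818

390562.9818 m/s


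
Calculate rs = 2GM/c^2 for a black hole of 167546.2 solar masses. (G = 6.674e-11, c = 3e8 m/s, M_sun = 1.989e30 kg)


M = 167546.2 * 1.989e30 kg = 3.332493918e+35 kg. rs = 2GM/c^2 = 2 * 6.674e-11 * 3.332493918e+35 / (3e8)^2 = 4.942e+08

4.942e+08 m


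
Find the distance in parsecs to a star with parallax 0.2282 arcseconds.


d = 1/p = 1/0.2282 = 4.3821

4.3821 pc


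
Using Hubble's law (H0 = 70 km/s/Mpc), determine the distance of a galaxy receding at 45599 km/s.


d = v / H0 = 45599 / 70 = 651.4143

651.4143 Mpc


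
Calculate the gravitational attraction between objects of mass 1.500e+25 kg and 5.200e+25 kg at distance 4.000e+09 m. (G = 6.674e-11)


F = G*m1*m2/r^2 = 6.674e-11 * 1.500e+25 * 5.200e+25 / (4.000e+09)^2 = 6.674e-11 * 7.800e+50 / 1.600e+19 = 3.254e+21

3.254e+21 N


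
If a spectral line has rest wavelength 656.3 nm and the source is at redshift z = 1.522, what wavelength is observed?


lam_obs = lam_emit * (1 + z) = 656.3 * (1 + 1.522) = 1655.1886

1655.1886 nm


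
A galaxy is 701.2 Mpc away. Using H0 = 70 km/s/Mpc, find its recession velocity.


v = H0 * d = 70 * 701.2 = 49084.0

49084.0 km/s


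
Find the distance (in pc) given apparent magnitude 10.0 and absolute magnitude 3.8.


d = 10^((m - M + 5)/5) = 10^((10.0 - 3.8 + 5)/5) = 173.7801

173.7801 pc


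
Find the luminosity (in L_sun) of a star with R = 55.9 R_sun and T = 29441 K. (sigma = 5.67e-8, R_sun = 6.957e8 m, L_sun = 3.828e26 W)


R = 55.9 * 6.957e8 m = 3.888963e+10 m. L = 4*pi*R^2*sigma*T^4 = 4*pi*(3.888963e+10)^2 * 5.67e-8 * 29441^4 = 8.096005126e+32 W. L/L_sun = 8.096005126e+32 / 3.828e26 = 2.115e+06

2.115e+06 L_sun


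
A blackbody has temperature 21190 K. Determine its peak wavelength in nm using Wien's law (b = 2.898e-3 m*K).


lam_max = b / T = 2.898e-3 / 21190 = 1.368e-07 m = 136.7626 nm

136.7626 nm


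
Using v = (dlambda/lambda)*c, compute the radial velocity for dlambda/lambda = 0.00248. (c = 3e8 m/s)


v = (dlambda/lambda) * c = 0.00248 * 3e8 = 744000.0

744000.0 m/s


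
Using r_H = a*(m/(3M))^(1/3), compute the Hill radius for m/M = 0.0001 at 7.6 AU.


r_H = a * (m/3M)^(1/3) = 7.6 * (0.0001/3)^(1/3) = 0.2446

0.2446 AU


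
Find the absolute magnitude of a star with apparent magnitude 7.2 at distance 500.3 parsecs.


M = m - 5*log10(d) + 5 = 7.2 - 5*log10(500.3) + 5 = -1.2962

-1.2962


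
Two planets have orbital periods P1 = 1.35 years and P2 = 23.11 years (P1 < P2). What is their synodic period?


1/P_syn = |1/P1 - 1/P2| = |1/1.35 - 1/23.11| => P_syn = 1.4338

1.4338 years


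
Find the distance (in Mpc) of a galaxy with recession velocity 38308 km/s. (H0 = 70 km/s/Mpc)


d = v / H0 = 38308 / 70 = 547.2571

547.2571 Mpc


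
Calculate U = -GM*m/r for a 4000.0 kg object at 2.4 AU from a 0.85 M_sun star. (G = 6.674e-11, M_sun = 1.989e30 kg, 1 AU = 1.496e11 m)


M = 0.85 * 1.989e30 kg = 1.69065e+30 kg; r = 2.4 AU * 1.496e11 m/AU = 3.5904e+11 m. U = -GM*m/r = -(6.674e-11 * 1.69065e+30 * 4000.0) / 3.5904e+11 = -1.257e+12

-1.257e+12 J


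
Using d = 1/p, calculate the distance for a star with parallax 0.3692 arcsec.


d = 1/p = 1/0.3692 = 2.7086

2.7086 pc


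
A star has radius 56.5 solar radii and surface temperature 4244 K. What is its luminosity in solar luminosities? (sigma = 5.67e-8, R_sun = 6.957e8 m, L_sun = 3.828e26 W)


R = 56.5 * 6.957e8 m = 3.930705e+10 m. L = 4*pi*R^2*sigma*T^4 = 4*pi*(3.930705e+10)^2 * 5.67e-8 * 4244^4 = 3.571373947e+29 W. L/L_sun = 3.571373947e+29 / 3.828e26 = 932.9608

932.9608 L_sun


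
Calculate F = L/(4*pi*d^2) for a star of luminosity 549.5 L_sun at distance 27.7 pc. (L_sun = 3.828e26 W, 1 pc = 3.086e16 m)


F = L / (4*pi*d^2) = 2.103e+29 / (4*pi*(8.548e+17)^2) = 2.291e-08

2.291e-08 W/m^2


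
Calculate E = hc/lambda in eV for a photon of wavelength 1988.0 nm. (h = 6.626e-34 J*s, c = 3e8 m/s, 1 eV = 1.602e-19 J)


E = hc/lambda = 6.626e-34 * 3e8 / 1.988e-06 = 9.999e-20 J = 0.6242 eV

0.6242 eV


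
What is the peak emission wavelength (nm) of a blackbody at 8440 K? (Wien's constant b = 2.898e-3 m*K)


lam_max = b / T = 2.898e-3 / 8440 = 3.434e-07 m = 343.3649 nm

343.3649 nm


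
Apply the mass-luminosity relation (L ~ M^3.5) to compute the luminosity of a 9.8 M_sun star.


L/L_sun = (M/M_sun)^3.5 = 9.8^3.5 = 2946.397

2946.397 L_sun


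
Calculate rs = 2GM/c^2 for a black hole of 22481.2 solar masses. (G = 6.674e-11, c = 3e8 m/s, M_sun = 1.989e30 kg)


M = 22481.2 * 1.989e30 kg = 4.47151068e+34 kg. rs = 2GM/c^2 = 2 * 6.674e-11 * 4.47151068e+34 / (3e8)^2 = 6.632e+07

6.632e+07 m


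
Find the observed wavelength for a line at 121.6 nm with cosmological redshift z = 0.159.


lam_obs = lam_emit * (1 + z) = 121.6 * (1 + 0.159) = 140.9344

140.9344 nm


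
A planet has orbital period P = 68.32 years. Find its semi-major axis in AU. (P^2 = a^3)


a = P^(2/3) = 68.32^(2/3) = 16.7121

16.7121 AU


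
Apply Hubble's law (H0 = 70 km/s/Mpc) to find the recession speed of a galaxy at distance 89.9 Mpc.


v = H0 * d = 70 * 89.9 = 6293.0

6293.0 km/s


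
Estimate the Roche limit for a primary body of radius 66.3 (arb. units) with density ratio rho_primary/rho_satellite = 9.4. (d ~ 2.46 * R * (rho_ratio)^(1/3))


d_Roche = 2.46 * 66.3 * 9.4^(1/3) = 344.2109

344.2109


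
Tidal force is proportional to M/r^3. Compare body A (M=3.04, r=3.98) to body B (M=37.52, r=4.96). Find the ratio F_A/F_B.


Ratio = (M1/r1^3) / (M2/r2^3) = (3.04/3.98^3) / (37.52/4.96^3) = 0.1568

0.1568


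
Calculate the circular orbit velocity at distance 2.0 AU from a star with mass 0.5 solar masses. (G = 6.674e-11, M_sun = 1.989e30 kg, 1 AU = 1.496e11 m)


v = sqrt(GM/r) = sqrt(6.674e-11 * 9.945e+29 / 2.992e+11) = 14894.1149

14894.1149 m/s


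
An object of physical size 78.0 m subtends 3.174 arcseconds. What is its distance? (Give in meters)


D = size / theta_rad, theta_rad = 3.174 * pi/(180*3600) = 1.539e-05, D = 5.069e+06

5.069e+06 m


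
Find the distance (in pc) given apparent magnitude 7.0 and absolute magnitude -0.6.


d = 10^((m - M + 5)/5) = 10^((7.0 - -0.6 + 5)/5) = 331.1311

331.1311 pc


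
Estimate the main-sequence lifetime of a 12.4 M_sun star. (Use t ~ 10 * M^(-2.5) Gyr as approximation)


t = 10 * M^(-2.5) = 10 * 12.4^(-2.5) = 0.0185

0.0185 Gyr


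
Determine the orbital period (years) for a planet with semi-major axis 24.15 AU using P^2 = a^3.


P = a^(3/2) = 24.15^1.5 = 118.6795

118.6795 years


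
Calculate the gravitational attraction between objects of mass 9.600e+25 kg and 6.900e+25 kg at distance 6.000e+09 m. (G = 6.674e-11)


F = G*m1*m2/r^2 = 6.674e-11 * 9.600e+25 * 6.900e+25 / (6.000e+09)^2 = 6.674e-11 * 6.624e+51 / 3.600e+19 = 1.228e+22

1.228e+22 N


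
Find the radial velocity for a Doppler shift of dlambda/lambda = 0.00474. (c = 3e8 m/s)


v = (dlambda/lambda) * c = 0.00474 * 3e8 = 1.422e+06

1.422e+06 m/s


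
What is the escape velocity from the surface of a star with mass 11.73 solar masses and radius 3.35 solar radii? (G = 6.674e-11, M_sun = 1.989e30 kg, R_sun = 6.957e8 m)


M = 11.73 * 1.989e30 kg = 2.333097e+31 kg; R = 3.35 * 6.957e8 m = 2.330595e+09 m. v_esc = sqrt(2GM/R) = sqrt(2 * 6.674e-11 * 2.333097e+31 / 2.330595e+09) = 1.156e+06

1.156e+06 m/s


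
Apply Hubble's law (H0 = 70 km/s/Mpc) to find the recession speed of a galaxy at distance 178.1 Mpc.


v = H0 * d = 70 * 178.1 = 12467.0

12467.0 km/s


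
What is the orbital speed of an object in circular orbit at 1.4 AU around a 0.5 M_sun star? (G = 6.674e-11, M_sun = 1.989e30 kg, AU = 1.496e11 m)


v = sqrt(GM/r) = sqrt(6.674e-11 * 9.945e+29 / 2.094e+11) = 17801.8723

17801.8723 m/s


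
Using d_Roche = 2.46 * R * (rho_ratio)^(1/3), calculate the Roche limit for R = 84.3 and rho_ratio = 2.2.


d_Roche = 2.46 * 84.3 * 2.2^(1/3) = 269.7141

269.7141


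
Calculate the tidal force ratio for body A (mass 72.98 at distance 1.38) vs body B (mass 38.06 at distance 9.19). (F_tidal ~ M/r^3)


Ratio = (M1/r1^3) / (M2/r2^3) = (72.98/1.38^3) / (38.06/9.19^3) = 566.2971

566.2971


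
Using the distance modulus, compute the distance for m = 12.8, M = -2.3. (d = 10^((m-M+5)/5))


d = 10^((m - M + 5)/5) = 10^((12.8 - -2.3 + 5)/5) = 10471.2855

10471.2855 pc


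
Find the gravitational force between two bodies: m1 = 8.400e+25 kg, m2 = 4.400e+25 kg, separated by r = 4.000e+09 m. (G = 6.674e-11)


F = G*m1*m2/r^2 = 6.674e-11 * 8.400e+25 * 4.400e+25 / (4.000e+09)^2 = 6.674e-11 * 3.696e+51 / 1.600e+19 = 1.542e+22

1.542e+22 N


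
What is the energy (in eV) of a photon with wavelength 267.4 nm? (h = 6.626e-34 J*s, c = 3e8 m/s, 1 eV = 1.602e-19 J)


E = hc/lambda = 6.626e-34 * 3e8 / 2.674e-07 = 7.434e-19 J = 4.6403 eV

4.6403 eV


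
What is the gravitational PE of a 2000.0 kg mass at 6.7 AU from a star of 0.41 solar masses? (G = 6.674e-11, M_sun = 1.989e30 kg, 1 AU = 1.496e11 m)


M = 0.41 * 1.989e30 kg = 8.1549e+29 kg; r = 6.7 AU * 1.496e11 m/AU = 1.00232e+12 m. U = -GM*m/r = -(6.674e-11 * 8.1549e+29 * 2000.0) / 1.00232e+12 = -1.086e+11

-1.086e+11 J


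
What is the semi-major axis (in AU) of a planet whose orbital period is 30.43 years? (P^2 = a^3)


a = P^(2/3) = 30.43^(2/3) = 9.7469

9.7469 AU


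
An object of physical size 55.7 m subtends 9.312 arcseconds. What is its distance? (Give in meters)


D = size / theta_rad, theta_rad = 9.312 * pi/(180*3600) = 4.515e-05, D = 1.234e+06

1.234e+06 m


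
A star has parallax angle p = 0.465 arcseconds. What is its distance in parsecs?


d = 1/p = 1/0.465 = 2.1505

2.1505 pc


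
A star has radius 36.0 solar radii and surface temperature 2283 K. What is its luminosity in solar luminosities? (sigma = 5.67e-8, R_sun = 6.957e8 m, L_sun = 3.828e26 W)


R = 36.0 * 6.957e8 m = 2.50452e+10 m. L = 4*pi*R^2*sigma*T^4 = 4*pi*(2.50452e+10)^2 * 5.67e-8 * 2283^4 = 1.214131082e+28 W. L/L_sun = 1.214131082e+28 / 3.828e26 = 31.7171

31.7171 L_sun


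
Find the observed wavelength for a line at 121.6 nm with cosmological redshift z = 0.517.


lam_obs = lam_emit * (1 + z) = 121.6 * (1 + 0.517) = 184.4672

184.4672 nm


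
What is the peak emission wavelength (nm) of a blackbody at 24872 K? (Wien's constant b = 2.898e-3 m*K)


lam_max = b / T = 2.898e-3 / 24872 = 1.165e-07 m = 116.5166 nm

116.5166 nm


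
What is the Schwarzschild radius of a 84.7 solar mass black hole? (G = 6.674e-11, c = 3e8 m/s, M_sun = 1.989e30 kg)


M = 84.7 * 1.989e30 kg = 1.684683e+32 kg. rs = 2GM/c^2 = 2 * 6.674e-11 * 1.684683e+32 / (3e8)^2 = 249857.2076

249857.2076 m


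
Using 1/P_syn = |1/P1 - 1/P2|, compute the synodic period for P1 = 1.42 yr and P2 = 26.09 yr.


1/P_syn = |1/P1 - 1/P2| = |1/1.42 - 1/26.09| => P_syn = 1.5017

1.5017 years


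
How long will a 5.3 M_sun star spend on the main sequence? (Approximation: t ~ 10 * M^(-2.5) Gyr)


t = 10 * M^(-2.5) = 10 * 5.3^(-2.5) = 0.1546

0.1546 Gyr


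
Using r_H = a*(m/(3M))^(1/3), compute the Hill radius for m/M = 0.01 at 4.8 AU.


r_H = a * (m/3M)^(1/3) = 4.8 * (0.01/3)^(1/3) = 0.717

0.717 AU


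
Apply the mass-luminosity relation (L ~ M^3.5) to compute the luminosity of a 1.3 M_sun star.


L/L_sun = (M/M_sun)^3.5 = 1.3^3.5 = 2.505

2.505 L_sun


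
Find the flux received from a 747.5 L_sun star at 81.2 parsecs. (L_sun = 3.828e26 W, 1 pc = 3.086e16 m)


F = L / (4*pi*d^2) = 2.861e+29 / (4*pi*(2.506e+18)^2) = 3.626e-09

3.626e-09 W/m^2


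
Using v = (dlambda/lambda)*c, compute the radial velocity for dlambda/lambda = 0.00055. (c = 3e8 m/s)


v = (dlambda/lambda) * c = 0.00055 * 3e8 = 165000.0

165000.0 m/s


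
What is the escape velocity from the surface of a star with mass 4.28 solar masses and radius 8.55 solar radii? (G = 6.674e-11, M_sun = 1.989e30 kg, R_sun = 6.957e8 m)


M = 4.28 * 1.989e30 kg = 8.51292e+30 kg; R = 8.55 * 6.957e8 m = 5.948235e+09 m. v_esc = sqrt(2GM/R) = sqrt(2 * 6.674e-11 * 8.51292e+30 / 5.948235e+09) = 437072.3328

437072.3328 m/s


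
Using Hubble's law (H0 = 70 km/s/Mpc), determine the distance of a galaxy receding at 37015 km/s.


d = v / H0 = 37015 / 70 = 528.7857

528.7857 Mpc


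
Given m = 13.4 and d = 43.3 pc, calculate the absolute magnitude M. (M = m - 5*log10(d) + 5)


M = m - 5*log10(d) + 5 = 13.4 - 5*log10(43.3) + 5 = 10.2176

10.2176


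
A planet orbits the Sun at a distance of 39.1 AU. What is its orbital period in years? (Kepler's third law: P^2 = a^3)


P = a^(3/2) = 39.1^1.5 = 244.4923

244.4923 years


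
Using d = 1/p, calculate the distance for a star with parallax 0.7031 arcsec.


d = 1/p = 1/0.7031 = 1.4223

1.4223 pc


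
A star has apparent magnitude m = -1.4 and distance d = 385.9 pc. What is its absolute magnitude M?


M = m - 5*log10(d) + 5 = -1.4 - 5*log10(385.9) + 5 = -9.3324

-9.3324


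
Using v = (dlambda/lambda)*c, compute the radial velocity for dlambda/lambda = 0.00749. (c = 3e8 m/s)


v = (dlambda/lambda) * c = 0.00749 * 3e8 = 2.247e+06

2.247e+06 m/s


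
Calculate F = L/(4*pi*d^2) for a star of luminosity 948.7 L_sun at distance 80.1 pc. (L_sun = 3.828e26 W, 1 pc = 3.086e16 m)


F = L / (4*pi*d^2) = 3.632e+29 / (4*pi*(2.472e+18)^2) = 4.730e-09

4.730e-09 W/m^2


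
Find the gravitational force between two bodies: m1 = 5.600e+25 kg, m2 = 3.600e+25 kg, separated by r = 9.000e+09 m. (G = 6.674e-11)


F = G*m1*m2/r^2 = 6.674e-11 * 5.600e+25 * 3.600e+25 / (9.000e+09)^2 = 6.674e-11 * 2.016e+51 / 8.100e+19 = 1.661e+21

1.661e+21 N


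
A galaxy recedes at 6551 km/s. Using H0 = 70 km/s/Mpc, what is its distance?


d = v / H0 = 6551 / 70 = 93.5857

93.5857 Mpc


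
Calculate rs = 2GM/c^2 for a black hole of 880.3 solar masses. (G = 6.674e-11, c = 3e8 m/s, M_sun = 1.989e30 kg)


M = 880.3 * 1.989e30 kg = 1.7509167e+33 kg. rs = 2GM/c^2 = 2 * 6.674e-11 * 1.7509167e+33 / (3e8)^2 = 2.597e+06

2.597e+06 m


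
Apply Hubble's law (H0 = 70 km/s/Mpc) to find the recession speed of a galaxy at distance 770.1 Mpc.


v = H0 * d = 70 * 770.1 = 53907.0

53907.0 km/s


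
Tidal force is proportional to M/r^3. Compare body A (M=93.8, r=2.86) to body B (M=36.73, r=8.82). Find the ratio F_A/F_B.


Ratio = (M1/r1^3) / (M2/r2^3) = (93.8/2.86^3) / (36.73/8.82^3) = 74.9013

74.9013


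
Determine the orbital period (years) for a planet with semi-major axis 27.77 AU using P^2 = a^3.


P = a^(3/2) = 27.77^1.5 = 146.3403

146.3403 years


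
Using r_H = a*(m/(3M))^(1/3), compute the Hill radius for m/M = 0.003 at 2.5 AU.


r_H = a * (m/3M)^(1/3) = 2.5 * (0.003/3)^(1/3) = 0.25

0.25 AU


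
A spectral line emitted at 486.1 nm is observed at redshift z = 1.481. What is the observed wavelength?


lam_obs = lam_emit * (1 + z) = 486.1 * (1 + 1.481) = 1206.0141

1206.0141 nm


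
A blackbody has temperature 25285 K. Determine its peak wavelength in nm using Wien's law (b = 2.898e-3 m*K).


lam_max = b / T = 2.898e-3 / 25285 = 1.146e-07 m = 114.6134 nm

114.6134 nm


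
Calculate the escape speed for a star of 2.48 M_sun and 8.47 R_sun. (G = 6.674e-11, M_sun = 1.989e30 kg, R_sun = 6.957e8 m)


M = 2.48 * 1.989e30 kg = 4.93272e+30 kg; R = 8.47 * 6.957e8 m = 5.892579e+09 m. v_esc = sqrt(2GM/R) = sqrt(2 * 6.674e-11 * 4.93272e+30 / 5.892579e+09) = 334270.9411

334270.9411 m/s


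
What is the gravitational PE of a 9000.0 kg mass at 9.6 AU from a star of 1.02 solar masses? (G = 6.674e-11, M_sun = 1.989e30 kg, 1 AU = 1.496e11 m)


M = 1.02 * 1.989e30 kg = 2.02878e+30 kg; r = 9.6 AU * 1.496e11 m/AU = 1.43616e+12 m. U = -GM*m/r = -(6.674e-11 * 2.02878e+30 * 9000.0) / 1.43616e+12 = -8.485e+11

-8.485e+11 J


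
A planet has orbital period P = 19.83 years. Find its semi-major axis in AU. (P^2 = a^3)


a = P^(2/3) = 19.83^(2/3) = 7.3263

7.3263 AU


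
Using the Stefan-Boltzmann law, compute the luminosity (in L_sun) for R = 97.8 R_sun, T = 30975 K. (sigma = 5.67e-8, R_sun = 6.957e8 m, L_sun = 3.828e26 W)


R = 97.8 * 6.957e8 m = 6.803946e+10 m. L = 4*pi*R^2*sigma*T^4 = 4*pi*(6.803946e+10)^2 * 5.67e-8 * 30975^4 = 3.036406409e+33 W. L/L_sun = 3.036406409e+33 / 3.828e26 = 7.932e+06

7.932e+06 L_sun


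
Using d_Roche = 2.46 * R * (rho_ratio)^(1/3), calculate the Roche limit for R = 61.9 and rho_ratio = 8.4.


d_Roche = 2.46 * 61.9 * 8.4^(1/3) = 309.5415

309.5415


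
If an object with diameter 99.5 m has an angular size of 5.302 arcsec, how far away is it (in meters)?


D = size / theta_rad, theta_rad = 5.302 * pi/(180*3600) = 2.570e-05, D = 3.871e+06

3.871e+06 m


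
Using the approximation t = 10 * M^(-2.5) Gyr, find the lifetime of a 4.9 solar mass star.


t = 10 * M^(-2.5) = 10 * 4.9^(-2.5) = 0.1882

0.1882 Gyr


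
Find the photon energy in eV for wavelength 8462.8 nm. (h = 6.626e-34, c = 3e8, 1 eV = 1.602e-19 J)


E = hc/lambda = 6.626e-34 * 3e8 / 8.463e-06 = 2.349e-20 J = 0.1466 eV

0.1466 eV


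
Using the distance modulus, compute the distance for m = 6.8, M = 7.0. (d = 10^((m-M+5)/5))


d = 10^((m - M + 5)/5) = 10^((6.8 - 7.0 + 5)/5) = 9.1201

9.1201 pc


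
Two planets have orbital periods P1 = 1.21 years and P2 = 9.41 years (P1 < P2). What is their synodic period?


1/P_syn = |1/P1 - 1/P2| = |1/1.21 - 1/9.41| => P_syn = 1.3885

1.3885 years


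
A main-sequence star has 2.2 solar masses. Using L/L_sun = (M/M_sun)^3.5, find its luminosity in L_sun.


L/L_sun = (M/M_sun)^3.5 = 2.2^3.5 = 15.7935

15.7935 L_sun


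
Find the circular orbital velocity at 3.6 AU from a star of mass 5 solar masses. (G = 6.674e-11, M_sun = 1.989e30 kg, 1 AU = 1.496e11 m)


v = sqrt(GM/r) = sqrt(6.674e-11 * 9.945e+30 / 5.386e+11) = 35105.7655

35105.7655 m/s


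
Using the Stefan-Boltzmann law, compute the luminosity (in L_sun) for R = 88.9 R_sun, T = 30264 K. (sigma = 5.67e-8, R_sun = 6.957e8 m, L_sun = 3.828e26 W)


R = 88.9 * 6.957e8 m = 6.184773e+10 m. L = 4*pi*R^2*sigma*T^4 = 4*pi*(6.184773e+10)^2 * 5.67e-8 * 30264^4 = 2.286366061e+33 W. L/L_sun = 2.286366061e+33 / 3.828e26 = 5.973e+06

5.973e+06 L_sun


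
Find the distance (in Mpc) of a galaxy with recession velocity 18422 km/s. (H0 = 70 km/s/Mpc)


d = v / H0 = 18422 / 70 = 263.1714

263.1714 Mpc


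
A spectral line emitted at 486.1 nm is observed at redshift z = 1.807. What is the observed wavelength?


lam_obs = lam_emit * (1 + z) = 486.1 * (1 + 1.807) = 1364.4827

1364.4827 nm


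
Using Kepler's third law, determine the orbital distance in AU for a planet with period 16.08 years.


a = P^(2/3) = 16.08^(2/3) = 6.3708

6.3708 AU


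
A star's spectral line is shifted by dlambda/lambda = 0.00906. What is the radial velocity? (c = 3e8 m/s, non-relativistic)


v = (dlambda/lambda) * c = 0.00906 * 3e8 = 2.718e+06

2.718e+06 m/s


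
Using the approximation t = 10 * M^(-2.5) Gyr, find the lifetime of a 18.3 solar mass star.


t = 10 * M^(-2.5) = 10 * 18.3^(-2.5) = 0.007

0.007 Gyr


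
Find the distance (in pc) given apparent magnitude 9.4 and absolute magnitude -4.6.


d = 10^((m - M + 5)/5) = 10^((9.4 - -4.6 + 5)/5) = 6309.5734

6309.5734 pc


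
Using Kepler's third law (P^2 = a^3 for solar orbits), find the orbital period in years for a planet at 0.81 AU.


P = a^(3/2) = 0.81^1.5 = 0.729

0.729 years


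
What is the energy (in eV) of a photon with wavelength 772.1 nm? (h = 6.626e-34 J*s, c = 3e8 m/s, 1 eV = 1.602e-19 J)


E = hc/lambda = 6.626e-34 * 3e8 / 7.721e-07 = 2.575e-19 J = 1.6071 eV

1.6071 eV


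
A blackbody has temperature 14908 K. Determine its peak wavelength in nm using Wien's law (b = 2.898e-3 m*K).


lam_max = b / T = 2.898e-3 / 14908 = 1.944e-07 m = 194.3923 nm

194.3923 nm


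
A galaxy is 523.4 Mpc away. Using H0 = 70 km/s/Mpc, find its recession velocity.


v = H0 * d = 70 * 523.4 = 36638.0

36638.0 km/s


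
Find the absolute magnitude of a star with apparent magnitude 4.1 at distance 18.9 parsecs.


M = m - 5*log10(d) + 5 = 4.1 - 5*log10(18.9) + 5 = 2.7177

2.7177


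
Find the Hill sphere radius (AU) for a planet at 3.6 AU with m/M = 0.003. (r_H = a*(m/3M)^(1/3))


r_H = a * (m/3M)^(1/3) = 3.6 * (0.003/3)^(1/3) = 0.36

0.36 AU


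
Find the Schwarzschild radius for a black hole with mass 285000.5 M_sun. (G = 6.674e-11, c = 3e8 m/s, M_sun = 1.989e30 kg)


M = 285000.5 * 1.989e30 kg = 5.668659945e+35 kg. rs = 2GM/c^2 = 2 * 6.674e-11 * 5.668659945e+35 / (3e8)^2 = 8.407e+08

8.407e+08 m


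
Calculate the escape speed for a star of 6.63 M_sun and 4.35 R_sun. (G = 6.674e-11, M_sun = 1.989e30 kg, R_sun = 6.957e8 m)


M = 6.63 * 1.989e30 kg = 1.318707e+31 kg; R = 4.35 * 6.957e8 m = 3.026295e+09 m. v_esc = sqrt(2GM/R) = sqrt(2 * 6.674e-11 * 1.318707e+31 / 3.026295e+09) = 762652.3707

762652.3707 m/s


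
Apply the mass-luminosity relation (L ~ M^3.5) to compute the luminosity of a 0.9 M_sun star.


L/L_sun = (M/M_sun)^3.5 = 0.9^3.5 = 0.6916

0.6916 L_sun


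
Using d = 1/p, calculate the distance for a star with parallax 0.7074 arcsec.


d = 1/p = 1/0.7074 = 1.4136

1.4136 pc


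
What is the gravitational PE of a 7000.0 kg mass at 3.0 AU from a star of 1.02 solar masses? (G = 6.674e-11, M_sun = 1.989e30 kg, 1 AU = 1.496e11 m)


M = 1.02 * 1.989e30 kg = 2.02878e+30 kg; r = 3.0 AU * 1.496e11 m/AU = 4.488e+11 m. U = -GM*m/r = -(6.674e-11 * 2.02878e+30 * 7000.0) / 4.488e+11 = -2.112e+12

-2.112e+12 J


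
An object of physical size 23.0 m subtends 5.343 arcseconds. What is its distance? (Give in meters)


D = size / theta_rad, theta_rad = 5.343 * pi/(180*3600) = 2.590e-05, D = 887907.6443

887907.6443 m


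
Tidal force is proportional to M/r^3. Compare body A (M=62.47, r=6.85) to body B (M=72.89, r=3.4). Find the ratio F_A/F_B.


Ratio = (M1/r1^3) / (M2/r2^3) = (62.47/6.85^3) / (72.89/3.4^3) = 0.1048

0.1048


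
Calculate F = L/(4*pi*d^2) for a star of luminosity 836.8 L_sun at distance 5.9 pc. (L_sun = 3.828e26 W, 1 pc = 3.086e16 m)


F = L / (4*pi*d^2) = 3.203e+29 / (4*pi*(1.821e+17)^2) = 7.689e-07

7.689e-07 W/m^2


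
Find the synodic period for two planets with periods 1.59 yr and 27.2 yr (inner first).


1/P_syn = |1/P1 - 1/P2| = |1/1.59 - 1/27.2| => P_syn = 1.6887

1.6887 years


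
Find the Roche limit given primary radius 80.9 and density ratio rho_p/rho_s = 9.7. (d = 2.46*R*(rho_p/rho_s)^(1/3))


d_Roche = 2.46 * 80.9 * 9.7^(1/3) = 424.4314

424.4314


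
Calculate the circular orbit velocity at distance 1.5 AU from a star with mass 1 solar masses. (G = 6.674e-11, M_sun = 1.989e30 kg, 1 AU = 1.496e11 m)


v = sqrt(GM/r) = sqrt(6.674e-11 * 1.989e+30 / 2.244e+11) = 24321.9878

24321.9878 m/s


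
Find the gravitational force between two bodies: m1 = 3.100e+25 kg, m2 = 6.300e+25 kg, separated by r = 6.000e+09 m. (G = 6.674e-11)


F = G*m1*m2/r^2 = 6.674e-11 * 3.100e+25 * 6.300e+25 / (6.000e+09)^2 = 6.674e-11 * 1.953e+51 / 3.600e+19 = 3.621e+21

3.621e+21 N


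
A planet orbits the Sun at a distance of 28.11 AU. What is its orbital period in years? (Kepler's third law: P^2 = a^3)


P = a^(3/2) = 28.11^1.5 = 149.036

149.036 years


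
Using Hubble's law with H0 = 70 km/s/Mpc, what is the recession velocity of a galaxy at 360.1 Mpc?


v = H0 * d = 70 * 360.1 = 25207.0

25207.0 km/s


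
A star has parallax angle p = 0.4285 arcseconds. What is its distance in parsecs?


d = 1/p = 1/0.4285 = 2.3337

2.3337 pc


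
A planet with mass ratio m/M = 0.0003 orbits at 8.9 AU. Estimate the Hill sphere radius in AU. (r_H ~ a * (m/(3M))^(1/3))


r_H = a * (m/3M)^(1/3) = 8.9 * (0.0003/3)^(1/3) = 0.4131

0.4131 AU


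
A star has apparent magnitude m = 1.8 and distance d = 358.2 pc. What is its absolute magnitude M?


M = m - 5*log10(d) + 5 = 1.8 - 5*log10(358.2) + 5 = -5.9706

-5.9706


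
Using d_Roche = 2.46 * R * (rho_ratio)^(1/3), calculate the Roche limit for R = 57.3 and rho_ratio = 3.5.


d_Roche = 2.46 * 57.3 * 3.5^(1/3) = 214.0158

214.0158


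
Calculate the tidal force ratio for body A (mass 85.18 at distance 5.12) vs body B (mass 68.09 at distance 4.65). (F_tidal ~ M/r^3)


Ratio = (M1/r1^3) / (M2/r2^3) = (85.18/5.12^3) / (68.09/4.65^3) = 0.9371

0.9371


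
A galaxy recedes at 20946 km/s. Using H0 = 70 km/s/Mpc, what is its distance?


d = v / H0 = 20946 / 70 = 299.2286

299.2286 Mpc


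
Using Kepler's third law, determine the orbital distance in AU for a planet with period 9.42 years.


a = P^(2/3) = 9.42^(2/3) = 4.4603

4.4603 AU


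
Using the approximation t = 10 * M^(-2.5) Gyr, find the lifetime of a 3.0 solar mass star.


t = 10 * M^(-2.5) = 10 * 3.0^(-2.5) = 0.6415

0.6415 Gyr


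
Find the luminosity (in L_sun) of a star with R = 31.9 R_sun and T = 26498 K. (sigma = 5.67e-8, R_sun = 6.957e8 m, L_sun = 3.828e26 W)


R = 31.9 * 6.957e8 m = 2.219283e+10 m. L = 4*pi*R^2*sigma*T^4 = 4*pi*(2.219283e+10)^2 * 5.67e-8 * 26498^4 = 1.730097899e+32 W. L/L_sun = 1.730097899e+32 / 3.828e26 = 451958.6988

451958.6988 L_sun


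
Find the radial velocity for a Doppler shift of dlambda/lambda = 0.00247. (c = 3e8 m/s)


v = (dlambda/lambda) * c = 0.00247 * 3e8 = 741000.0

741000.0 m/s


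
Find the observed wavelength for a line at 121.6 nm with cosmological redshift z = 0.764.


lam_obs = lam_emit * (1 + z) = 121.6 * (1 + 0.764) = 214.5024

214.5024 nm


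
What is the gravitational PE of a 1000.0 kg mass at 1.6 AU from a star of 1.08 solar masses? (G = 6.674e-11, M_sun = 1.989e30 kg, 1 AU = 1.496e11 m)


M = 1.08 * 1.989e30 kg = 2.14812e+30 kg; r = 1.6 AU * 1.496e11 m/AU = 2.3936e+11 m. U = -GM*m/r = -(6.674e-11 * 2.14812e+30 * 1000.0) / 2.3936e+11 = -5.990e+11

-5.990e+11 J


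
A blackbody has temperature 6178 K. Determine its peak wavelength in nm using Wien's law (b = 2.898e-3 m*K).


lam_max = b / T = 2.898e-3 / 6178 = 4.691e-07 m = 469.0838 nm

469.0838 nm


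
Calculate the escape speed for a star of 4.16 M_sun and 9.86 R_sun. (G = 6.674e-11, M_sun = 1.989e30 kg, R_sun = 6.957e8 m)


M = 4.16 * 1.989e30 kg = 8.27424e+30 kg; R = 9.86 * 6.957e8 m = 6.859602e+09 m. v_esc = sqrt(2GM/R) = sqrt(2 * 6.674e-11 * 8.27424e+30 / 6.859602e+09) = 401257.0692

401257.0692 m/s


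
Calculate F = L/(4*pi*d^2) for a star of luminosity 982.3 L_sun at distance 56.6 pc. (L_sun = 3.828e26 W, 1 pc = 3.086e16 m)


F = L / (4*pi*d^2) = 3.760e+29 / (4*pi*(1.747e+18)^2) = 9.808e-09

9.808e-09 W/m^2


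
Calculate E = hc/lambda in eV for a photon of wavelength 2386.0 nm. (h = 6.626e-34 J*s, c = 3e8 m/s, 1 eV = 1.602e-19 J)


E = hc/lambda = 6.626e-34 * 3e8 / 2.386e-06 = 8.331e-20 J = 0.52 eV

0.52 eV


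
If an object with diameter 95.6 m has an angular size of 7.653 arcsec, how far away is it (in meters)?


D = size / theta_rad, theta_rad = 7.653 * pi/(180*3600) = 3.710e-05, D = 2.577e+06

2.577e+06 m


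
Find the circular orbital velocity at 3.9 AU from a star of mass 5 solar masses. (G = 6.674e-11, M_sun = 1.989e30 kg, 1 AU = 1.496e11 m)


v = sqrt(GM/r) = sqrt(6.674e-11 * 9.945e+30 / 5.834e+11) = 33728.5285

33728.5285 m/s


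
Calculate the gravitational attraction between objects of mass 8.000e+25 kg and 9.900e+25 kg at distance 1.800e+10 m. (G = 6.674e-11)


F = G*m1*m2/r^2 = 6.674e-11 * 8.000e+25 * 9.900e+25 / (1.800e+10)^2 = 6.674e-11 * 7.920e+51 / 3.240e+20 = 1.631e+21

1.631e+21 N


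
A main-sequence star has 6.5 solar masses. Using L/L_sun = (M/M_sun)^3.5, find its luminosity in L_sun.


L/L_sun = (M/M_sun)^3.5 = 6.5^3.5 = 700.1591

700.1591 L_sun


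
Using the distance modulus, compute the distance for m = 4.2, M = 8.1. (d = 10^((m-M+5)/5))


d = 10^((m - M + 5)/5) = 10^((4.2 - 8.1 + 5)/5) = 1.6596

1.6596 pc


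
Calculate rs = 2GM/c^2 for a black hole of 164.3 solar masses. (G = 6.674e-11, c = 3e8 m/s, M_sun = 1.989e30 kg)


M = 164.3 * 1.989e30 kg = 3.267927e+32 kg. rs = 2GM/c^2 = 2 * 6.674e-11 * 3.267927e+32 / (3e8)^2 = 484669.8844

484669.8844 m


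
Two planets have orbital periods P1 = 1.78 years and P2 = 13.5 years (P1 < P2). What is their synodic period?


1/P_syn = |1/P1 - 1/P2| = |1/1.78 - 1/13.5| => P_syn = 2.0503

2.0503 years


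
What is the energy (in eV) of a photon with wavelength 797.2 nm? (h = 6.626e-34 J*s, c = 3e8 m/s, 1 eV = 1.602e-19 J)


E = hc/lambda = 6.626e-34 * 3e8 / 7.972e-07 = 2.493e-19 J = 1.5565 eV

1.5565 eV


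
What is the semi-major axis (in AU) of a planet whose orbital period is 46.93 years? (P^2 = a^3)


a = P^(2/3) = 46.93^(2/3) = 13.0107

13.0107 AU


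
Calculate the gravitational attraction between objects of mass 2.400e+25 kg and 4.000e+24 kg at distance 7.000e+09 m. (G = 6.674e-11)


F = G*m1*m2/r^2 = 6.674e-11 * 2.400e+25 * 4.000e+24 / (7.000e+09)^2 = 6.674e-11 * 9.600e+49 / 4.900e+19 = 1.308e+20

1.308e+20 N


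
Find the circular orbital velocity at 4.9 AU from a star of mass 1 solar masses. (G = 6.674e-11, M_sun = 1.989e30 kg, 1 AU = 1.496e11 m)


v = sqrt(GM/r) = sqrt(6.674e-11 * 1.989e+30 / 7.330e+11) = 13456.9505

13456.9505 m/s


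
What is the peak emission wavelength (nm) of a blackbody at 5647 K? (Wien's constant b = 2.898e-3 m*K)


lam_max = b / T = 2.898e-3 / 5647 = 5.132e-07 m = 513.1928 nm

513.1928 nm


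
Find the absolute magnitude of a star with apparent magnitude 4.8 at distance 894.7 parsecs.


M = m - 5*log10(d) + 5 = 4.8 - 5*log10(894.7) + 5 = -4.9584

-4.9584


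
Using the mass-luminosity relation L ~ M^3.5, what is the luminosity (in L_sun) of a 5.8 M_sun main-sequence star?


L/L_sun = (M/M_sun)^3.5 = 5.8^3.5 = 469.8919

469.8919 L_sun


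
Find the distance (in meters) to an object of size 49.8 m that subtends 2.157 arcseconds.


D = size / theta_rad, theta_rad = 2.157 * pi/(180*3600) = 1.046e-05, D = 4.762e+06

4.762e+06 m


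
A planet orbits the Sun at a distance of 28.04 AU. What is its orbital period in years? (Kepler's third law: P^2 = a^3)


P = a^(3/2) = 28.04^1.5 = 148.4797

148.4797 years


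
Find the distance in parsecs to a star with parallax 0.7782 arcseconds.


d = 1/p = 1/0.7782 = 1.285

1.285 pc


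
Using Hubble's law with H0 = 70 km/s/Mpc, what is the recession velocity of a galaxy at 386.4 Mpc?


v = H0 * d = 70 * 386.4 = 27048.0

27048.0 km/s


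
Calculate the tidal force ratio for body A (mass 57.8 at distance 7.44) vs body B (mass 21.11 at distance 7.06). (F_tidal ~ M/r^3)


Ratio = (M1/r1^3) / (M2/r2^3) = (57.8/7.44^3) / (21.11/7.06^3) = 2.3396

2.3396


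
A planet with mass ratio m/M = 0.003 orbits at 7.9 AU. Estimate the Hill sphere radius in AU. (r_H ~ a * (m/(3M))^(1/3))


r_H = a * (m/3M)^(1/3) = 7.9 * (0.003/3)^(1/3) = 0.79

0.79 AU


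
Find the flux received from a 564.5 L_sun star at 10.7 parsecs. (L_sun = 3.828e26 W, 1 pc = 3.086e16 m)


F = L / (4*pi*d^2) = 2.161e+29 / (4*pi*(3.302e+17)^2) = 1.577e-07

1.577e-07 W/m^2


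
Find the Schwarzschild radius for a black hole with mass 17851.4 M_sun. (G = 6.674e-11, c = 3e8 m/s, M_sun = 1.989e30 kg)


M = 17851.4 * 1.989e30 kg = 3.55064346e+34 kg. rs = 2GM/c^2 = 2 * 6.674e-11 * 3.55064346e+34 / (3e8)^2 = 5.266e+07

5.266e+07 m


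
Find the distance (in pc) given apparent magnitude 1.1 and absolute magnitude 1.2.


d = 10^((m - M + 5)/5) = 10^((1.1 - 1.2 + 5)/5) = 9.5499

9.5499 pc


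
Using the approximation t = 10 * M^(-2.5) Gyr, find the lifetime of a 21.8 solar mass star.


t = 10 * M^(-2.5) = 10 * 21.8^(-2.5) = 0.0045

0.0045 Gyr


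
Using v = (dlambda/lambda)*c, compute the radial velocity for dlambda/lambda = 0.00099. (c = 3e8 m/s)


v = (dlambda/lambda) * c = 0.00099 * 3e8 = 297000.0

297000.0 m/s


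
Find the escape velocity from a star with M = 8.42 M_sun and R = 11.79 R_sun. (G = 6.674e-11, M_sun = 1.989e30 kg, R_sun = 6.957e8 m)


M = 8.42 * 1.989e30 kg = 1.674738e+31 kg; R = 11.79 * 6.957e8 m = 8.202303e+09 m. v_esc = sqrt(2GM/R) = sqrt(2 * 6.674e-11 * 1.674738e+31 / 8.202303e+09) = 522051.8415

522051.8415 m/s


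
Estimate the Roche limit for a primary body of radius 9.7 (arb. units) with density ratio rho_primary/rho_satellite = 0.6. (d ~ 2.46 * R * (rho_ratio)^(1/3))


d_Roche = 2.46 * 9.7 * 0.6^(1/3) = 20.126

20.126


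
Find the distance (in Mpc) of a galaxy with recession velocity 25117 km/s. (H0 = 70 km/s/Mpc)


d = v / H0 = 25117 / 70 = 358.8143

358.8143 Mpc


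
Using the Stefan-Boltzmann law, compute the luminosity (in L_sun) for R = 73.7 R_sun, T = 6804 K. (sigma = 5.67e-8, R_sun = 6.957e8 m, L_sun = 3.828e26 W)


R = 73.7 * 6.957e8 m = 5.127309e+10 m. L = 4*pi*R^2*sigma*T^4 = 4*pi*(5.127309e+10)^2 * 5.67e-8 * 6804^4 = 4.014478396e+30 W. L/L_sun = 4.014478396e+30 / 3.828e26 = 10487.1431

10487.1431 L_sun


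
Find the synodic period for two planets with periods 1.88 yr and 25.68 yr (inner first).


1/P_syn = |1/P1 - 1/P2| = |1/1.88 - 1/25.68| => P_syn = 2.0285

2.0285 years


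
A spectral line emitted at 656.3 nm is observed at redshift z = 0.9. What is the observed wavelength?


lam_obs = lam_emit * (1 + z) = 656.3 * (1 + 0.9) = 1246.97

1246.97 nm


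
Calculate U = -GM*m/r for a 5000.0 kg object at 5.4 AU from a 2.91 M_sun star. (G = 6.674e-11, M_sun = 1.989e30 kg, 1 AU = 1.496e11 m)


M = 2.91 * 1.989e30 kg = 5.78799e+30 kg; r = 5.4 AU * 1.496e11 m/AU = 8.0784e+11 m. U = -GM*m/r = -(6.674e-11 * 5.78799e+30 * 5000.0) / 8.0784e+11 = -2.391e+12

-2.391e+12 J


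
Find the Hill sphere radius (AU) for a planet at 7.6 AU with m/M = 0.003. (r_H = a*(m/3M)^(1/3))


r_H = a * (m/3M)^(1/3) = 7.6 * (0.003/3)^(1/3) = 0.76

0.76 AU


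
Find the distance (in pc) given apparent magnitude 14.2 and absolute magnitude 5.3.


d = 10^((m - M + 5)/5) = 10^((14.2 - 5.3 + 5)/5) = 602.5596

602.5596 pc


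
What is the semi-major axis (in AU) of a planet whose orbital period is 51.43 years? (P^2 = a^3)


a = P^(2/3) = 51.43^(2/3) = 13.8296

13.8296 AU


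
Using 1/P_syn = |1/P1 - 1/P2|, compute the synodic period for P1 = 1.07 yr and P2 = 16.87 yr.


1/P_syn = |1/P1 - 1/P2| = |1/1.07 - 1/16.87| => P_syn = 1.1425

1.1425 years


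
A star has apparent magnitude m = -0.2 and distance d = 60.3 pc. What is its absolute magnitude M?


M = m - 5*log10(d) + 5 = -0.2 - 5*log10(60.3) + 5 = -4.1016

-4.1016


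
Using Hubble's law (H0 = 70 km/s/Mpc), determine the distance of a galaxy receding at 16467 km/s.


d = v / H0 = 16467 / 70 = 235.2429

235.2429 Mpc


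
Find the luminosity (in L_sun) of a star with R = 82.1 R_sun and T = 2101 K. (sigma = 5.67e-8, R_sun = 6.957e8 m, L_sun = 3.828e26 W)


R = 82.1 * 6.957e8 m = 5.711697e+10 m. L = 4*pi*R^2*sigma*T^4 = 4*pi*(5.711697e+10)^2 * 5.67e-8 * 2101^4 = 4.529262103e+28 W. L/L_sun = 4.529262103e+28 / 3.828e26 = 118.3193

118.3193 L_sun


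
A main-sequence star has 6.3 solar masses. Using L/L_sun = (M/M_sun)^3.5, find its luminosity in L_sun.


L/L_sun = (M/M_sun)^3.5 = 6.3^3.5 = 627.613

627.613 L_sun


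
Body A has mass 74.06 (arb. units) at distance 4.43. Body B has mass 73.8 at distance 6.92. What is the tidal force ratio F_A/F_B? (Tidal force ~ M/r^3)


Ratio = (M1/r1^3) / (M2/r2^3) = (74.06/4.43^3) / (73.8/6.92^3) = 3.825

3.825


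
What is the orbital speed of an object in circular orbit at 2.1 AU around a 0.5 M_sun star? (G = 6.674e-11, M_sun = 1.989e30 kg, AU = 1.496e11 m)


v = sqrt(GM/r) = sqrt(6.674e-11 * 9.945e+29 / 3.142e+11) = 14535.1678

14535.1678 m/s


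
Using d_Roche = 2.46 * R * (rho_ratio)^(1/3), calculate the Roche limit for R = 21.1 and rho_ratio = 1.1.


d_Roche = 2.46 * 21.1 * 1.1^(1/3) = 53.5815

53.5815


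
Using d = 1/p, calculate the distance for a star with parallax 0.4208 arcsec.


d = 1/p = 1/0.4208 = 2.3764

2.3764 pc


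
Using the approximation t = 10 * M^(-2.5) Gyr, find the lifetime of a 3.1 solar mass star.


t = 10 * M^(-2.5) = 10 * 3.1^(-2.5) = 0.591

0.591 Gyr


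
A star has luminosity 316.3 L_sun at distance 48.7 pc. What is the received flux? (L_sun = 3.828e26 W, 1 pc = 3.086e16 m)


F = L / (4*pi*d^2) = 1.211e+29 / (4*pi*(1.503e+18)^2) = 4.266e-09

4.266e-09 W/m^2


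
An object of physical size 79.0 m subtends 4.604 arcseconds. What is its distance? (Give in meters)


D = size / theta_rad, theta_rad = 4.604 * pi/(180*3600) = 2.232e-05, D = 3.539e+06

3.539e+06 m


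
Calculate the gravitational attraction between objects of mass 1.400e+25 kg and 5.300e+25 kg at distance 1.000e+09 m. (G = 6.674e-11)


F = G*m1*m2/r^2 = 6.674e-11 * 1.400e+25 * 5.300e+25 / (1.000e+09)^2 = 6.674e-11 * 7.420e+50 / 1.000e+18 = 4.952e+22

4.952e+22 N
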